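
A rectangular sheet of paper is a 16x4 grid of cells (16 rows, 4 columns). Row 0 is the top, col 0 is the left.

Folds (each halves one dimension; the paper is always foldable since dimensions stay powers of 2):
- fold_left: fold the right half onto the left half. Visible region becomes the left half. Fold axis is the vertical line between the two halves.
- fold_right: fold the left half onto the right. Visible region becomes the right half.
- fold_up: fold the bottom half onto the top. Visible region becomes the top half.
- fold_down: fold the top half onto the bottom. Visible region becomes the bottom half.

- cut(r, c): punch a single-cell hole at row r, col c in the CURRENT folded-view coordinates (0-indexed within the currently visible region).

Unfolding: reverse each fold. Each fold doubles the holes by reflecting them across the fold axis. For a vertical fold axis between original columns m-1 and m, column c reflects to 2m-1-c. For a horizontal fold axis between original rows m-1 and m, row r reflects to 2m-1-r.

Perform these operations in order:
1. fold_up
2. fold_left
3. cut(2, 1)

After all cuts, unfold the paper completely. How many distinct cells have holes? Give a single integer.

Answer: 4

Derivation:
Op 1 fold_up: fold axis h@8; visible region now rows[0,8) x cols[0,4) = 8x4
Op 2 fold_left: fold axis v@2; visible region now rows[0,8) x cols[0,2) = 8x2
Op 3 cut(2, 1): punch at orig (2,1); cuts so far [(2, 1)]; region rows[0,8) x cols[0,2) = 8x2
Unfold 1 (reflect across v@2): 2 holes -> [(2, 1), (2, 2)]
Unfold 2 (reflect across h@8): 4 holes -> [(2, 1), (2, 2), (13, 1), (13, 2)]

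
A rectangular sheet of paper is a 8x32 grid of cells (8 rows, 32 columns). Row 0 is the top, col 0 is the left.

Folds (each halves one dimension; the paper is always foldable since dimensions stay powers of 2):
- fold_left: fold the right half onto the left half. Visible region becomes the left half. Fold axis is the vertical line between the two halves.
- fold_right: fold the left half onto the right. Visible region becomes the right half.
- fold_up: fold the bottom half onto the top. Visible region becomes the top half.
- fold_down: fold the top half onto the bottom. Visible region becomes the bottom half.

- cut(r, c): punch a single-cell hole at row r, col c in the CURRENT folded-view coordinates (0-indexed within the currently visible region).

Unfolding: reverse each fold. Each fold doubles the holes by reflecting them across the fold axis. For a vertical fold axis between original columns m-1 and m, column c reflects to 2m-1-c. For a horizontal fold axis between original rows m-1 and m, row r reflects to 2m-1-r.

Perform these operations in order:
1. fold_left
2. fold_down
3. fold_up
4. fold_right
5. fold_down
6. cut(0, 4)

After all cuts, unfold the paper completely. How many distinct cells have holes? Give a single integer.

Op 1 fold_left: fold axis v@16; visible region now rows[0,8) x cols[0,16) = 8x16
Op 2 fold_down: fold axis h@4; visible region now rows[4,8) x cols[0,16) = 4x16
Op 3 fold_up: fold axis h@6; visible region now rows[4,6) x cols[0,16) = 2x16
Op 4 fold_right: fold axis v@8; visible region now rows[4,6) x cols[8,16) = 2x8
Op 5 fold_down: fold axis h@5; visible region now rows[5,6) x cols[8,16) = 1x8
Op 6 cut(0, 4): punch at orig (5,12); cuts so far [(5, 12)]; region rows[5,6) x cols[8,16) = 1x8
Unfold 1 (reflect across h@5): 2 holes -> [(4, 12), (5, 12)]
Unfold 2 (reflect across v@8): 4 holes -> [(4, 3), (4, 12), (5, 3), (5, 12)]
Unfold 3 (reflect across h@6): 8 holes -> [(4, 3), (4, 12), (5, 3), (5, 12), (6, 3), (6, 12), (7, 3), (7, 12)]
Unfold 4 (reflect across h@4): 16 holes -> [(0, 3), (0, 12), (1, 3), (1, 12), (2, 3), (2, 12), (3, 3), (3, 12), (4, 3), (4, 12), (5, 3), (5, 12), (6, 3), (6, 12), (7, 3), (7, 12)]
Unfold 5 (reflect across v@16): 32 holes -> [(0, 3), (0, 12), (0, 19), (0, 28), (1, 3), (1, 12), (1, 19), (1, 28), (2, 3), (2, 12), (2, 19), (2, 28), (3, 3), (3, 12), (3, 19), (3, 28), (4, 3), (4, 12), (4, 19), (4, 28), (5, 3), (5, 12), (5, 19), (5, 28), (6, 3), (6, 12), (6, 19), (6, 28), (7, 3), (7, 12), (7, 19), (7, 28)]

Answer: 32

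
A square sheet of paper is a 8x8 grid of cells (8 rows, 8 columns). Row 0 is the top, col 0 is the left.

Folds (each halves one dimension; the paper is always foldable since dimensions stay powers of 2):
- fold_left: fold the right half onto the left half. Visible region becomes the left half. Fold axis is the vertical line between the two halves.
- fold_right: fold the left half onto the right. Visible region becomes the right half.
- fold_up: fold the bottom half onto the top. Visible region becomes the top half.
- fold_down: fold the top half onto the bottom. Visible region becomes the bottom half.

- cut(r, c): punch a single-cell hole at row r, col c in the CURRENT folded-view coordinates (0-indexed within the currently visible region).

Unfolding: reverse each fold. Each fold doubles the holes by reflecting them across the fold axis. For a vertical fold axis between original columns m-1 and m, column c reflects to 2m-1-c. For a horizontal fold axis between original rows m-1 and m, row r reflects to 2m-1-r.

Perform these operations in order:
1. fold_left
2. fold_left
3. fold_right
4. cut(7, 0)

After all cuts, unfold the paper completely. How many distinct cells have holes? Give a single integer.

Op 1 fold_left: fold axis v@4; visible region now rows[0,8) x cols[0,4) = 8x4
Op 2 fold_left: fold axis v@2; visible region now rows[0,8) x cols[0,2) = 8x2
Op 3 fold_right: fold axis v@1; visible region now rows[0,8) x cols[1,2) = 8x1
Op 4 cut(7, 0): punch at orig (7,1); cuts so far [(7, 1)]; region rows[0,8) x cols[1,2) = 8x1
Unfold 1 (reflect across v@1): 2 holes -> [(7, 0), (7, 1)]
Unfold 2 (reflect across v@2): 4 holes -> [(7, 0), (7, 1), (7, 2), (7, 3)]
Unfold 3 (reflect across v@4): 8 holes -> [(7, 0), (7, 1), (7, 2), (7, 3), (7, 4), (7, 5), (7, 6), (7, 7)]

Answer: 8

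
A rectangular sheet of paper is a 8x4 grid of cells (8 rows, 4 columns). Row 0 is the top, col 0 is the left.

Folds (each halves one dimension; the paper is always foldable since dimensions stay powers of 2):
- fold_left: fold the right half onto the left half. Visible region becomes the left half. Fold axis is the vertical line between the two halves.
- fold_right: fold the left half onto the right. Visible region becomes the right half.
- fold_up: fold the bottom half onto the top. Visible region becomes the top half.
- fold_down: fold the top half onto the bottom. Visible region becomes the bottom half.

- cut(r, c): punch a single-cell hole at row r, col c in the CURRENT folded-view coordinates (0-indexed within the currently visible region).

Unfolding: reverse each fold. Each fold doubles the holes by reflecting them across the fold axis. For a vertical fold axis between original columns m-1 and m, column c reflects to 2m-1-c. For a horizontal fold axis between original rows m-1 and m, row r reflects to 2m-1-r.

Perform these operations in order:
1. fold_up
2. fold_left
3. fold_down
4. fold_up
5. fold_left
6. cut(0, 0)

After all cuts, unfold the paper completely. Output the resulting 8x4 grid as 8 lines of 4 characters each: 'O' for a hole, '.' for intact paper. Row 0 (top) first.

Answer: OOOO
OOOO
OOOO
OOOO
OOOO
OOOO
OOOO
OOOO

Derivation:
Op 1 fold_up: fold axis h@4; visible region now rows[0,4) x cols[0,4) = 4x4
Op 2 fold_left: fold axis v@2; visible region now rows[0,4) x cols[0,2) = 4x2
Op 3 fold_down: fold axis h@2; visible region now rows[2,4) x cols[0,2) = 2x2
Op 4 fold_up: fold axis h@3; visible region now rows[2,3) x cols[0,2) = 1x2
Op 5 fold_left: fold axis v@1; visible region now rows[2,3) x cols[0,1) = 1x1
Op 6 cut(0, 0): punch at orig (2,0); cuts so far [(2, 0)]; region rows[2,3) x cols[0,1) = 1x1
Unfold 1 (reflect across v@1): 2 holes -> [(2, 0), (2, 1)]
Unfold 2 (reflect across h@3): 4 holes -> [(2, 0), (2, 1), (3, 0), (3, 1)]
Unfold 3 (reflect across h@2): 8 holes -> [(0, 0), (0, 1), (1, 0), (1, 1), (2, 0), (2, 1), (3, 0), (3, 1)]
Unfold 4 (reflect across v@2): 16 holes -> [(0, 0), (0, 1), (0, 2), (0, 3), (1, 0), (1, 1), (1, 2), (1, 3), (2, 0), (2, 1), (2, 2), (2, 3), (3, 0), (3, 1), (3, 2), (3, 3)]
Unfold 5 (reflect across h@4): 32 holes -> [(0, 0), (0, 1), (0, 2), (0, 3), (1, 0), (1, 1), (1, 2), (1, 3), (2, 0), (2, 1), (2, 2), (2, 3), (3, 0), (3, 1), (3, 2), (3, 3), (4, 0), (4, 1), (4, 2), (4, 3), (5, 0), (5, 1), (5, 2), (5, 3), (6, 0), (6, 1), (6, 2), (6, 3), (7, 0), (7, 1), (7, 2), (7, 3)]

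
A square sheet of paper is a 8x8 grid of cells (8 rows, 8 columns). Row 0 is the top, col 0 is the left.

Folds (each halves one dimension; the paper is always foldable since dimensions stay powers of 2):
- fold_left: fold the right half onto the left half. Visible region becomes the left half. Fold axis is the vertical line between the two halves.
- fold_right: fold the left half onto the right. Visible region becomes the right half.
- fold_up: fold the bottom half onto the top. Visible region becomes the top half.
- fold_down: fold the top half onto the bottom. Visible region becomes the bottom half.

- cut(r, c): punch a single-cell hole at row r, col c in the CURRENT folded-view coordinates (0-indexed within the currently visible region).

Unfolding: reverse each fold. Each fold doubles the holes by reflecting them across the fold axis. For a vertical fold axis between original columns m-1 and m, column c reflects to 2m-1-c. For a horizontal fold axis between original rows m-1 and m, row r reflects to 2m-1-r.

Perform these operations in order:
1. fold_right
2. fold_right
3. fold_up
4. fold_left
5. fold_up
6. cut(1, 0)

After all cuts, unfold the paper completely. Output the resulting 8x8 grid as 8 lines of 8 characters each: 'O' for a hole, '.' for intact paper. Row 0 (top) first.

Answer: ........
OOOOOOOO
OOOOOOOO
........
........
OOOOOOOO
OOOOOOOO
........

Derivation:
Op 1 fold_right: fold axis v@4; visible region now rows[0,8) x cols[4,8) = 8x4
Op 2 fold_right: fold axis v@6; visible region now rows[0,8) x cols[6,8) = 8x2
Op 3 fold_up: fold axis h@4; visible region now rows[0,4) x cols[6,8) = 4x2
Op 4 fold_left: fold axis v@7; visible region now rows[0,4) x cols[6,7) = 4x1
Op 5 fold_up: fold axis h@2; visible region now rows[0,2) x cols[6,7) = 2x1
Op 6 cut(1, 0): punch at orig (1,6); cuts so far [(1, 6)]; region rows[0,2) x cols[6,7) = 2x1
Unfold 1 (reflect across h@2): 2 holes -> [(1, 6), (2, 6)]
Unfold 2 (reflect across v@7): 4 holes -> [(1, 6), (1, 7), (2, 6), (2, 7)]
Unfold 3 (reflect across h@4): 8 holes -> [(1, 6), (1, 7), (2, 6), (2, 7), (5, 6), (5, 7), (6, 6), (6, 7)]
Unfold 4 (reflect across v@6): 16 holes -> [(1, 4), (1, 5), (1, 6), (1, 7), (2, 4), (2, 5), (2, 6), (2, 7), (5, 4), (5, 5), (5, 6), (5, 7), (6, 4), (6, 5), (6, 6), (6, 7)]
Unfold 5 (reflect across v@4): 32 holes -> [(1, 0), (1, 1), (1, 2), (1, 3), (1, 4), (1, 5), (1, 6), (1, 7), (2, 0), (2, 1), (2, 2), (2, 3), (2, 4), (2, 5), (2, 6), (2, 7), (5, 0), (5, 1), (5, 2), (5, 3), (5, 4), (5, 5), (5, 6), (5, 7), (6, 0), (6, 1), (6, 2), (6, 3), (6, 4), (6, 5), (6, 6), (6, 7)]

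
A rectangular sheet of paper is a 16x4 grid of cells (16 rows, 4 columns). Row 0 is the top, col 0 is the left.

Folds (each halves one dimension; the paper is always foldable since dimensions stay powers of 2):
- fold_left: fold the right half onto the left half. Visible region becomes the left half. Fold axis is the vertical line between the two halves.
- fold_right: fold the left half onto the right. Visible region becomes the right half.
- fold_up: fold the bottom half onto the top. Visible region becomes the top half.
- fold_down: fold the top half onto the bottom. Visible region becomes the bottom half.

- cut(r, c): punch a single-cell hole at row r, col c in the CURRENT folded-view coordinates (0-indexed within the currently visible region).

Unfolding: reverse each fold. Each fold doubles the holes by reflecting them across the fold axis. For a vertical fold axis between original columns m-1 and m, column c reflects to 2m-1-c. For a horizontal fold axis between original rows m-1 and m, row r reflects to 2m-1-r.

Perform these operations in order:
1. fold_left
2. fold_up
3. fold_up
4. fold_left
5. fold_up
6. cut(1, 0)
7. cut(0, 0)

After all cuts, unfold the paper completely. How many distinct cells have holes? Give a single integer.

Op 1 fold_left: fold axis v@2; visible region now rows[0,16) x cols[0,2) = 16x2
Op 2 fold_up: fold axis h@8; visible region now rows[0,8) x cols[0,2) = 8x2
Op 3 fold_up: fold axis h@4; visible region now rows[0,4) x cols[0,2) = 4x2
Op 4 fold_left: fold axis v@1; visible region now rows[0,4) x cols[0,1) = 4x1
Op 5 fold_up: fold axis h@2; visible region now rows[0,2) x cols[0,1) = 2x1
Op 6 cut(1, 0): punch at orig (1,0); cuts so far [(1, 0)]; region rows[0,2) x cols[0,1) = 2x1
Op 7 cut(0, 0): punch at orig (0,0); cuts so far [(0, 0), (1, 0)]; region rows[0,2) x cols[0,1) = 2x1
Unfold 1 (reflect across h@2): 4 holes -> [(0, 0), (1, 0), (2, 0), (3, 0)]
Unfold 2 (reflect across v@1): 8 holes -> [(0, 0), (0, 1), (1, 0), (1, 1), (2, 0), (2, 1), (3, 0), (3, 1)]
Unfold 3 (reflect across h@4): 16 holes -> [(0, 0), (0, 1), (1, 0), (1, 1), (2, 0), (2, 1), (3, 0), (3, 1), (4, 0), (4, 1), (5, 0), (5, 1), (6, 0), (6, 1), (7, 0), (7, 1)]
Unfold 4 (reflect across h@8): 32 holes -> [(0, 0), (0, 1), (1, 0), (1, 1), (2, 0), (2, 1), (3, 0), (3, 1), (4, 0), (4, 1), (5, 0), (5, 1), (6, 0), (6, 1), (7, 0), (7, 1), (8, 0), (8, 1), (9, 0), (9, 1), (10, 0), (10, 1), (11, 0), (11, 1), (12, 0), (12, 1), (13, 0), (13, 1), (14, 0), (14, 1), (15, 0), (15, 1)]
Unfold 5 (reflect across v@2): 64 holes -> [(0, 0), (0, 1), (0, 2), (0, 3), (1, 0), (1, 1), (1, 2), (1, 3), (2, 0), (2, 1), (2, 2), (2, 3), (3, 0), (3, 1), (3, 2), (3, 3), (4, 0), (4, 1), (4, 2), (4, 3), (5, 0), (5, 1), (5, 2), (5, 3), (6, 0), (6, 1), (6, 2), (6, 3), (7, 0), (7, 1), (7, 2), (7, 3), (8, 0), (8, 1), (8, 2), (8, 3), (9, 0), (9, 1), (9, 2), (9, 3), (10, 0), (10, 1), (10, 2), (10, 3), (11, 0), (11, 1), (11, 2), (11, 3), (12, 0), (12, 1), (12, 2), (12, 3), (13, 0), (13, 1), (13, 2), (13, 3), (14, 0), (14, 1), (14, 2), (14, 3), (15, 0), (15, 1), (15, 2), (15, 3)]

Answer: 64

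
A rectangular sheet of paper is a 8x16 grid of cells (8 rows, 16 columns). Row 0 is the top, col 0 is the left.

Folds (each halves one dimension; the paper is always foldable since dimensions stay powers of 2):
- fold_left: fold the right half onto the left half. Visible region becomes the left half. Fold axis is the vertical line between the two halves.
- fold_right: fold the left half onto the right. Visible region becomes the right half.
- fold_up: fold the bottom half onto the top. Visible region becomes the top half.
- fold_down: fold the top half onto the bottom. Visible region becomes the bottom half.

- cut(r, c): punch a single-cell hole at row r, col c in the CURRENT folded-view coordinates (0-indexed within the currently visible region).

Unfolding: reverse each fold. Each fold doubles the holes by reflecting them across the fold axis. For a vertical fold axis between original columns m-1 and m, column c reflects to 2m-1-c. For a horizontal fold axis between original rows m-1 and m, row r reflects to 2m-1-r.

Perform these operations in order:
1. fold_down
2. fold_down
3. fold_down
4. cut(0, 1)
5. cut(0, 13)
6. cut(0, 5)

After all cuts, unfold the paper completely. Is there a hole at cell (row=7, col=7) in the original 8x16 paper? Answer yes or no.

Op 1 fold_down: fold axis h@4; visible region now rows[4,8) x cols[0,16) = 4x16
Op 2 fold_down: fold axis h@6; visible region now rows[6,8) x cols[0,16) = 2x16
Op 3 fold_down: fold axis h@7; visible region now rows[7,8) x cols[0,16) = 1x16
Op 4 cut(0, 1): punch at orig (7,1); cuts so far [(7, 1)]; region rows[7,8) x cols[0,16) = 1x16
Op 5 cut(0, 13): punch at orig (7,13); cuts so far [(7, 1), (7, 13)]; region rows[7,8) x cols[0,16) = 1x16
Op 6 cut(0, 5): punch at orig (7,5); cuts so far [(7, 1), (7, 5), (7, 13)]; region rows[7,8) x cols[0,16) = 1x16
Unfold 1 (reflect across h@7): 6 holes -> [(6, 1), (6, 5), (6, 13), (7, 1), (7, 5), (7, 13)]
Unfold 2 (reflect across h@6): 12 holes -> [(4, 1), (4, 5), (4, 13), (5, 1), (5, 5), (5, 13), (6, 1), (6, 5), (6, 13), (7, 1), (7, 5), (7, 13)]
Unfold 3 (reflect across h@4): 24 holes -> [(0, 1), (0, 5), (0, 13), (1, 1), (1, 5), (1, 13), (2, 1), (2, 5), (2, 13), (3, 1), (3, 5), (3, 13), (4, 1), (4, 5), (4, 13), (5, 1), (5, 5), (5, 13), (6, 1), (6, 5), (6, 13), (7, 1), (7, 5), (7, 13)]
Holes: [(0, 1), (0, 5), (0, 13), (1, 1), (1, 5), (1, 13), (2, 1), (2, 5), (2, 13), (3, 1), (3, 5), (3, 13), (4, 1), (4, 5), (4, 13), (5, 1), (5, 5), (5, 13), (6, 1), (6, 5), (6, 13), (7, 1), (7, 5), (7, 13)]

Answer: no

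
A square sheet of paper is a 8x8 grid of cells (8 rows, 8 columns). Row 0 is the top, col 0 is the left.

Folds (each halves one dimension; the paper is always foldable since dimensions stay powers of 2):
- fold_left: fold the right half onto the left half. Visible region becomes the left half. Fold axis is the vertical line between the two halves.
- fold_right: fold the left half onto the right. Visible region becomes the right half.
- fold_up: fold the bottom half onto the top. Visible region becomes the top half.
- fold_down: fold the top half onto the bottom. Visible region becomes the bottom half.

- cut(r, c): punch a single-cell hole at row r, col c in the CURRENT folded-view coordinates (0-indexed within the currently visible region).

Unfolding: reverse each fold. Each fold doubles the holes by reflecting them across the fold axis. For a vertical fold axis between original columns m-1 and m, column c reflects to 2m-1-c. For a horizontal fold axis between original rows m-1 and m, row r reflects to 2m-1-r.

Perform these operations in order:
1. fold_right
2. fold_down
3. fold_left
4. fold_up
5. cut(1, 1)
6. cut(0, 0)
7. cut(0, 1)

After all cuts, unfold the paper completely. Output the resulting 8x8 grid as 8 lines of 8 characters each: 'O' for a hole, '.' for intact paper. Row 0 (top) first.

Answer: OOOOOOOO
.OO..OO.
.OO..OO.
OOOOOOOO
OOOOOOOO
.OO..OO.
.OO..OO.
OOOOOOOO

Derivation:
Op 1 fold_right: fold axis v@4; visible region now rows[0,8) x cols[4,8) = 8x4
Op 2 fold_down: fold axis h@4; visible region now rows[4,8) x cols[4,8) = 4x4
Op 3 fold_left: fold axis v@6; visible region now rows[4,8) x cols[4,6) = 4x2
Op 4 fold_up: fold axis h@6; visible region now rows[4,6) x cols[4,6) = 2x2
Op 5 cut(1, 1): punch at orig (5,5); cuts so far [(5, 5)]; region rows[4,6) x cols[4,6) = 2x2
Op 6 cut(0, 0): punch at orig (4,4); cuts so far [(4, 4), (5, 5)]; region rows[4,6) x cols[4,6) = 2x2
Op 7 cut(0, 1): punch at orig (4,5); cuts so far [(4, 4), (4, 5), (5, 5)]; region rows[4,6) x cols[4,6) = 2x2
Unfold 1 (reflect across h@6): 6 holes -> [(4, 4), (4, 5), (5, 5), (6, 5), (7, 4), (7, 5)]
Unfold 2 (reflect across v@6): 12 holes -> [(4, 4), (4, 5), (4, 6), (4, 7), (5, 5), (5, 6), (6, 5), (6, 6), (7, 4), (7, 5), (7, 6), (7, 7)]
Unfold 3 (reflect across h@4): 24 holes -> [(0, 4), (0, 5), (0, 6), (0, 7), (1, 5), (1, 6), (2, 5), (2, 6), (3, 4), (3, 5), (3, 6), (3, 7), (4, 4), (4, 5), (4, 6), (4, 7), (5, 5), (5, 6), (6, 5), (6, 6), (7, 4), (7, 5), (7, 6), (7, 7)]
Unfold 4 (reflect across v@4): 48 holes -> [(0, 0), (0, 1), (0, 2), (0, 3), (0, 4), (0, 5), (0, 6), (0, 7), (1, 1), (1, 2), (1, 5), (1, 6), (2, 1), (2, 2), (2, 5), (2, 6), (3, 0), (3, 1), (3, 2), (3, 3), (3, 4), (3, 5), (3, 6), (3, 7), (4, 0), (4, 1), (4, 2), (4, 3), (4, 4), (4, 5), (4, 6), (4, 7), (5, 1), (5, 2), (5, 5), (5, 6), (6, 1), (6, 2), (6, 5), (6, 6), (7, 0), (7, 1), (7, 2), (7, 3), (7, 4), (7, 5), (7, 6), (7, 7)]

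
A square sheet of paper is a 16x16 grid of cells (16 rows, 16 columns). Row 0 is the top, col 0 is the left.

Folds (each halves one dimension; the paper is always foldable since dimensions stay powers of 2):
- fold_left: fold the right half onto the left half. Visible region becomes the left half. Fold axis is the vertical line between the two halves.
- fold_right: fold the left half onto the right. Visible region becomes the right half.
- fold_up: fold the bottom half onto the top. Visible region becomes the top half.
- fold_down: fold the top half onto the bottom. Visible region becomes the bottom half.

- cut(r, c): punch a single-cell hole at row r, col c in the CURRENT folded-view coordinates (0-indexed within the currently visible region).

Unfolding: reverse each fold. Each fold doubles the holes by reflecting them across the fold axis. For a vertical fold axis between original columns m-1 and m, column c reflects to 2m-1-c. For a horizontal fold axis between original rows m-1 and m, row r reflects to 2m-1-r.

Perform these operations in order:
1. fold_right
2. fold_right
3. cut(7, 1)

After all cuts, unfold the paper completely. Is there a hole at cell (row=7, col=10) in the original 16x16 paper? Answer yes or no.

Op 1 fold_right: fold axis v@8; visible region now rows[0,16) x cols[8,16) = 16x8
Op 2 fold_right: fold axis v@12; visible region now rows[0,16) x cols[12,16) = 16x4
Op 3 cut(7, 1): punch at orig (7,13); cuts so far [(7, 13)]; region rows[0,16) x cols[12,16) = 16x4
Unfold 1 (reflect across v@12): 2 holes -> [(7, 10), (7, 13)]
Unfold 2 (reflect across v@8): 4 holes -> [(7, 2), (7, 5), (7, 10), (7, 13)]
Holes: [(7, 2), (7, 5), (7, 10), (7, 13)]

Answer: yes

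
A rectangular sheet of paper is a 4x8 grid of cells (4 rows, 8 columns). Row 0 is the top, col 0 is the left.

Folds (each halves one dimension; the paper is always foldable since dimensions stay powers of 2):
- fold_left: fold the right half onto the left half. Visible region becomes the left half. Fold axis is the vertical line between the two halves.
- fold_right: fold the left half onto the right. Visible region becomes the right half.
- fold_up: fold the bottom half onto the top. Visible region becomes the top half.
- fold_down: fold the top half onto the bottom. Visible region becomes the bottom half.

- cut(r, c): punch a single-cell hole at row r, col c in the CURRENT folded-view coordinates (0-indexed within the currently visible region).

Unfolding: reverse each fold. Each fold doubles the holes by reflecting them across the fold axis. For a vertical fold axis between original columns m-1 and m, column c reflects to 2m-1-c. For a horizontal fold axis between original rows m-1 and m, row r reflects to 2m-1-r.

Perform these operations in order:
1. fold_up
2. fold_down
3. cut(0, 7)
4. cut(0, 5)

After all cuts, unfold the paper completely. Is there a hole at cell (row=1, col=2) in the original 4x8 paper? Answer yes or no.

Op 1 fold_up: fold axis h@2; visible region now rows[0,2) x cols[0,8) = 2x8
Op 2 fold_down: fold axis h@1; visible region now rows[1,2) x cols[0,8) = 1x8
Op 3 cut(0, 7): punch at orig (1,7); cuts so far [(1, 7)]; region rows[1,2) x cols[0,8) = 1x8
Op 4 cut(0, 5): punch at orig (1,5); cuts so far [(1, 5), (1, 7)]; region rows[1,2) x cols[0,8) = 1x8
Unfold 1 (reflect across h@1): 4 holes -> [(0, 5), (0, 7), (1, 5), (1, 7)]
Unfold 2 (reflect across h@2): 8 holes -> [(0, 5), (0, 7), (1, 5), (1, 7), (2, 5), (2, 7), (3, 5), (3, 7)]
Holes: [(0, 5), (0, 7), (1, 5), (1, 7), (2, 5), (2, 7), (3, 5), (3, 7)]

Answer: no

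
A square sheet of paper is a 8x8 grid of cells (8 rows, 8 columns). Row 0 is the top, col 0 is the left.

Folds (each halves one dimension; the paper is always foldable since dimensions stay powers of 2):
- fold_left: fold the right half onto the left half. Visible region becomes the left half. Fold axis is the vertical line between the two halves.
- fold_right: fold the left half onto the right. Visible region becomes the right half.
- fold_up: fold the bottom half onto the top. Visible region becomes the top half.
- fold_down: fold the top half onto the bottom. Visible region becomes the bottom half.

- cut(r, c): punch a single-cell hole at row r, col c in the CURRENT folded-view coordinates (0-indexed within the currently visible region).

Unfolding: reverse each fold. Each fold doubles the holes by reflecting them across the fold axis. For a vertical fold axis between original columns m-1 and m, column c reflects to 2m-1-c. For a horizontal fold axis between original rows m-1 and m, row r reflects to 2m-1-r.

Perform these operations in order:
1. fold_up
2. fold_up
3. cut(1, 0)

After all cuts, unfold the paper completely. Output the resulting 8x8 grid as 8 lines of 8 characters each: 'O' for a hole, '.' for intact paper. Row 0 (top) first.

Answer: ........
O.......
O.......
........
........
O.......
O.......
........

Derivation:
Op 1 fold_up: fold axis h@4; visible region now rows[0,4) x cols[0,8) = 4x8
Op 2 fold_up: fold axis h@2; visible region now rows[0,2) x cols[0,8) = 2x8
Op 3 cut(1, 0): punch at orig (1,0); cuts so far [(1, 0)]; region rows[0,2) x cols[0,8) = 2x8
Unfold 1 (reflect across h@2): 2 holes -> [(1, 0), (2, 0)]
Unfold 2 (reflect across h@4): 4 holes -> [(1, 0), (2, 0), (5, 0), (6, 0)]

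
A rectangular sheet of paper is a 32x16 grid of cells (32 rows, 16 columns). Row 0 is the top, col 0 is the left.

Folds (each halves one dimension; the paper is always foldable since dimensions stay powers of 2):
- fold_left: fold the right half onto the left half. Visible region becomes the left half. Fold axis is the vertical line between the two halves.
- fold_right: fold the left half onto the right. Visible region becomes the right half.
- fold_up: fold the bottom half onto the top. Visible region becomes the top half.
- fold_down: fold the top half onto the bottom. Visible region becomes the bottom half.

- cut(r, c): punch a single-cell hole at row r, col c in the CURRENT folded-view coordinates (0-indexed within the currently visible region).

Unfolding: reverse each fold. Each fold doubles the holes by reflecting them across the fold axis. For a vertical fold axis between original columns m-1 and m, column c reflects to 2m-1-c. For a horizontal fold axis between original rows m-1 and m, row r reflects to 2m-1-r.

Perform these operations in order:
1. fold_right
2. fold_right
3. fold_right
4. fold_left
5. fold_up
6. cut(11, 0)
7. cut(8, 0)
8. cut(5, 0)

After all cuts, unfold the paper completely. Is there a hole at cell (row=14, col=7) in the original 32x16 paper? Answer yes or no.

Answer: no

Derivation:
Op 1 fold_right: fold axis v@8; visible region now rows[0,32) x cols[8,16) = 32x8
Op 2 fold_right: fold axis v@12; visible region now rows[0,32) x cols[12,16) = 32x4
Op 3 fold_right: fold axis v@14; visible region now rows[0,32) x cols[14,16) = 32x2
Op 4 fold_left: fold axis v@15; visible region now rows[0,32) x cols[14,15) = 32x1
Op 5 fold_up: fold axis h@16; visible region now rows[0,16) x cols[14,15) = 16x1
Op 6 cut(11, 0): punch at orig (11,14); cuts so far [(11, 14)]; region rows[0,16) x cols[14,15) = 16x1
Op 7 cut(8, 0): punch at orig (8,14); cuts so far [(8, 14), (11, 14)]; region rows[0,16) x cols[14,15) = 16x1
Op 8 cut(5, 0): punch at orig (5,14); cuts so far [(5, 14), (8, 14), (11, 14)]; region rows[0,16) x cols[14,15) = 16x1
Unfold 1 (reflect across h@16): 6 holes -> [(5, 14), (8, 14), (11, 14), (20, 14), (23, 14), (26, 14)]
Unfold 2 (reflect across v@15): 12 holes -> [(5, 14), (5, 15), (8, 14), (8, 15), (11, 14), (11, 15), (20, 14), (20, 15), (23, 14), (23, 15), (26, 14), (26, 15)]
Unfold 3 (reflect across v@14): 24 holes -> [(5, 12), (5, 13), (5, 14), (5, 15), (8, 12), (8, 13), (8, 14), (8, 15), (11, 12), (11, 13), (11, 14), (11, 15), (20, 12), (20, 13), (20, 14), (20, 15), (23, 12), (23, 13), (23, 14), (23, 15), (26, 12), (26, 13), (26, 14), (26, 15)]
Unfold 4 (reflect across v@12): 48 holes -> [(5, 8), (5, 9), (5, 10), (5, 11), (5, 12), (5, 13), (5, 14), (5, 15), (8, 8), (8, 9), (8, 10), (8, 11), (8, 12), (8, 13), (8, 14), (8, 15), (11, 8), (11, 9), (11, 10), (11, 11), (11, 12), (11, 13), (11, 14), (11, 15), (20, 8), (20, 9), (20, 10), (20, 11), (20, 12), (20, 13), (20, 14), (20, 15), (23, 8), (23, 9), (23, 10), (23, 11), (23, 12), (23, 13), (23, 14), (23, 15), (26, 8), (26, 9), (26, 10), (26, 11), (26, 12), (26, 13), (26, 14), (26, 15)]
Unfold 5 (reflect across v@8): 96 holes -> [(5, 0), (5, 1), (5, 2), (5, 3), (5, 4), (5, 5), (5, 6), (5, 7), (5, 8), (5, 9), (5, 10), (5, 11), (5, 12), (5, 13), (5, 14), (5, 15), (8, 0), (8, 1), (8, 2), (8, 3), (8, 4), (8, 5), (8, 6), (8, 7), (8, 8), (8, 9), (8, 10), (8, 11), (8, 12), (8, 13), (8, 14), (8, 15), (11, 0), (11, 1), (11, 2), (11, 3), (11, 4), (11, 5), (11, 6), (11, 7), (11, 8), (11, 9), (11, 10), (11, 11), (11, 12), (11, 13), (11, 14), (11, 15), (20, 0), (20, 1), (20, 2), (20, 3), (20, 4), (20, 5), (20, 6), (20, 7), (20, 8), (20, 9), (20, 10), (20, 11), (20, 12), (20, 13), (20, 14), (20, 15), (23, 0), (23, 1), (23, 2), (23, 3), (23, 4), (23, 5), (23, 6), (23, 7), (23, 8), (23, 9), (23, 10), (23, 11), (23, 12), (23, 13), (23, 14), (23, 15), (26, 0), (26, 1), (26, 2), (26, 3), (26, 4), (26, 5), (26, 6), (26, 7), (26, 8), (26, 9), (26, 10), (26, 11), (26, 12), (26, 13), (26, 14), (26, 15)]
Holes: [(5, 0), (5, 1), (5, 2), (5, 3), (5, 4), (5, 5), (5, 6), (5, 7), (5, 8), (5, 9), (5, 10), (5, 11), (5, 12), (5, 13), (5, 14), (5, 15), (8, 0), (8, 1), (8, 2), (8, 3), (8, 4), (8, 5), (8, 6), (8, 7), (8, 8), (8, 9), (8, 10), (8, 11), (8, 12), (8, 13), (8, 14), (8, 15), (11, 0), (11, 1), (11, 2), (11, 3), (11, 4), (11, 5), (11, 6), (11, 7), (11, 8), (11, 9), (11, 10), (11, 11), (11, 12), (11, 13), (11, 14), (11, 15), (20, 0), (20, 1), (20, 2), (20, 3), (20, 4), (20, 5), (20, 6), (20, 7), (20, 8), (20, 9), (20, 10), (20, 11), (20, 12), (20, 13), (20, 14), (20, 15), (23, 0), (23, 1), (23, 2), (23, 3), (23, 4), (23, 5), (23, 6), (23, 7), (23, 8), (23, 9), (23, 10), (23, 11), (23, 12), (23, 13), (23, 14), (23, 15), (26, 0), (26, 1), (26, 2), (26, 3), (26, 4), (26, 5), (26, 6), (26, 7), (26, 8), (26, 9), (26, 10), (26, 11), (26, 12), (26, 13), (26, 14), (26, 15)]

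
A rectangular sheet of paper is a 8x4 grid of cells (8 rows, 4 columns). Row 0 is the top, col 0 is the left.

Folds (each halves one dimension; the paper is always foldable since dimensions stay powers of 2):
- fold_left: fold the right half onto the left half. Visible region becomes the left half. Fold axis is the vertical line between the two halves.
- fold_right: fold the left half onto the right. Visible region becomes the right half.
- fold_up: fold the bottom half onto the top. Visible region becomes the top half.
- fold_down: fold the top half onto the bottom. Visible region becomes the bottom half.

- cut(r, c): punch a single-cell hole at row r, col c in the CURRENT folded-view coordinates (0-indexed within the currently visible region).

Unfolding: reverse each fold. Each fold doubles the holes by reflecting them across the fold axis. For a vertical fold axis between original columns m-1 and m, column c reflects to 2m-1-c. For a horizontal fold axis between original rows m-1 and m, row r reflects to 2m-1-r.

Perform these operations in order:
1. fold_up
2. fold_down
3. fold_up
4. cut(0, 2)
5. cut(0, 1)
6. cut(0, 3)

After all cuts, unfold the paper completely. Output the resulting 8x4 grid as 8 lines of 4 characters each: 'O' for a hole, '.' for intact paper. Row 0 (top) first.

Op 1 fold_up: fold axis h@4; visible region now rows[0,4) x cols[0,4) = 4x4
Op 2 fold_down: fold axis h@2; visible region now rows[2,4) x cols[0,4) = 2x4
Op 3 fold_up: fold axis h@3; visible region now rows[2,3) x cols[0,4) = 1x4
Op 4 cut(0, 2): punch at orig (2,2); cuts so far [(2, 2)]; region rows[2,3) x cols[0,4) = 1x4
Op 5 cut(0, 1): punch at orig (2,1); cuts so far [(2, 1), (2, 2)]; region rows[2,3) x cols[0,4) = 1x4
Op 6 cut(0, 3): punch at orig (2,3); cuts so far [(2, 1), (2, 2), (2, 3)]; region rows[2,3) x cols[0,4) = 1x4
Unfold 1 (reflect across h@3): 6 holes -> [(2, 1), (2, 2), (2, 3), (3, 1), (3, 2), (3, 3)]
Unfold 2 (reflect across h@2): 12 holes -> [(0, 1), (0, 2), (0, 3), (1, 1), (1, 2), (1, 3), (2, 1), (2, 2), (2, 3), (3, 1), (3, 2), (3, 3)]
Unfold 3 (reflect across h@4): 24 holes -> [(0, 1), (0, 2), (0, 3), (1, 1), (1, 2), (1, 3), (2, 1), (2, 2), (2, 3), (3, 1), (3, 2), (3, 3), (4, 1), (4, 2), (4, 3), (5, 1), (5, 2), (5, 3), (6, 1), (6, 2), (6, 3), (7, 1), (7, 2), (7, 3)]

Answer: .OOO
.OOO
.OOO
.OOO
.OOO
.OOO
.OOO
.OOO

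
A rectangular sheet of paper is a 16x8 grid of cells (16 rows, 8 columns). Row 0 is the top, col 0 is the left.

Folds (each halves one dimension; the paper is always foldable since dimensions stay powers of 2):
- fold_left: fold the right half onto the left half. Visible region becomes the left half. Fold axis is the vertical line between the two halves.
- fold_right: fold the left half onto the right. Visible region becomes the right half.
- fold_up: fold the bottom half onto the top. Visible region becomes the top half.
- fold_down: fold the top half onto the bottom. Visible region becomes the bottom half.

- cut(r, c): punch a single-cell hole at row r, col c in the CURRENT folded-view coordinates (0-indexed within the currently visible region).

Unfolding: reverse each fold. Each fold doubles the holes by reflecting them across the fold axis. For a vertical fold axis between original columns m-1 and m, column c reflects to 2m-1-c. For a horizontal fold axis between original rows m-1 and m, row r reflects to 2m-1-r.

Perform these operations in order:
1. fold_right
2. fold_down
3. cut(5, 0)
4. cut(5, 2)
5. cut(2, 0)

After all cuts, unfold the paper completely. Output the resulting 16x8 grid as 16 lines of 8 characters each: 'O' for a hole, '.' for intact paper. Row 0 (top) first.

Answer: ........
........
.O.OO.O.
........
........
...OO...
........
........
........
........
...OO...
........
........
.O.OO.O.
........
........

Derivation:
Op 1 fold_right: fold axis v@4; visible region now rows[0,16) x cols[4,8) = 16x4
Op 2 fold_down: fold axis h@8; visible region now rows[8,16) x cols[4,8) = 8x4
Op 3 cut(5, 0): punch at orig (13,4); cuts so far [(13, 4)]; region rows[8,16) x cols[4,8) = 8x4
Op 4 cut(5, 2): punch at orig (13,6); cuts so far [(13, 4), (13, 6)]; region rows[8,16) x cols[4,8) = 8x4
Op 5 cut(2, 0): punch at orig (10,4); cuts so far [(10, 4), (13, 4), (13, 6)]; region rows[8,16) x cols[4,8) = 8x4
Unfold 1 (reflect across h@8): 6 holes -> [(2, 4), (2, 6), (5, 4), (10, 4), (13, 4), (13, 6)]
Unfold 2 (reflect across v@4): 12 holes -> [(2, 1), (2, 3), (2, 4), (2, 6), (5, 3), (5, 4), (10, 3), (10, 4), (13, 1), (13, 3), (13, 4), (13, 6)]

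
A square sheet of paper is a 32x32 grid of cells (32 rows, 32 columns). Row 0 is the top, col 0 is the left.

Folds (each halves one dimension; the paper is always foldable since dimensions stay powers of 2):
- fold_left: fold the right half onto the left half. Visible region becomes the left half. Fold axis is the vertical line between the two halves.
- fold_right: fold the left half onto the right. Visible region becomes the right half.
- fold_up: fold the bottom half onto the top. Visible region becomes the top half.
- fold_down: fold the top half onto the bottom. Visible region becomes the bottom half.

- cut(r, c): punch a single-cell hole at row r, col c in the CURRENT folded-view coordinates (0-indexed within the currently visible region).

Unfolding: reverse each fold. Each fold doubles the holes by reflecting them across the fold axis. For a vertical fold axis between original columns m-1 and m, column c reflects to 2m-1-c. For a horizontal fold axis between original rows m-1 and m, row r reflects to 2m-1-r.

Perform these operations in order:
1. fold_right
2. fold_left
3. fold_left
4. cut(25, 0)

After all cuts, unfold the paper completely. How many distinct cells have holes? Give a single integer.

Answer: 8

Derivation:
Op 1 fold_right: fold axis v@16; visible region now rows[0,32) x cols[16,32) = 32x16
Op 2 fold_left: fold axis v@24; visible region now rows[0,32) x cols[16,24) = 32x8
Op 3 fold_left: fold axis v@20; visible region now rows[0,32) x cols[16,20) = 32x4
Op 4 cut(25, 0): punch at orig (25,16); cuts so far [(25, 16)]; region rows[0,32) x cols[16,20) = 32x4
Unfold 1 (reflect across v@20): 2 holes -> [(25, 16), (25, 23)]
Unfold 2 (reflect across v@24): 4 holes -> [(25, 16), (25, 23), (25, 24), (25, 31)]
Unfold 3 (reflect across v@16): 8 holes -> [(25, 0), (25, 7), (25, 8), (25, 15), (25, 16), (25, 23), (25, 24), (25, 31)]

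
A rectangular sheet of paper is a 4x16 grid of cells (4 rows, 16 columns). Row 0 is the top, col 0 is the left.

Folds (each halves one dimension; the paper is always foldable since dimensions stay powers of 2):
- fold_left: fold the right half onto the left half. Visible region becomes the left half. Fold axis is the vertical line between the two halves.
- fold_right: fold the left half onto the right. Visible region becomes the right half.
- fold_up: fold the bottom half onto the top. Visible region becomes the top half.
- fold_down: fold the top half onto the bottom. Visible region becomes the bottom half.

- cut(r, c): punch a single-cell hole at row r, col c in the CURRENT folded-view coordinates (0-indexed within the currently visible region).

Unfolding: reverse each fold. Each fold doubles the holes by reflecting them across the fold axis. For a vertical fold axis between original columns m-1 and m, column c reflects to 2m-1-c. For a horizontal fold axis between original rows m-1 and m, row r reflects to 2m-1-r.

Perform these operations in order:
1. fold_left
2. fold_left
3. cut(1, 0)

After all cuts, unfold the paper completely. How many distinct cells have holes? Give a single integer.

Op 1 fold_left: fold axis v@8; visible region now rows[0,4) x cols[0,8) = 4x8
Op 2 fold_left: fold axis v@4; visible region now rows[0,4) x cols[0,4) = 4x4
Op 3 cut(1, 0): punch at orig (1,0); cuts so far [(1, 0)]; region rows[0,4) x cols[0,4) = 4x4
Unfold 1 (reflect across v@4): 2 holes -> [(1, 0), (1, 7)]
Unfold 2 (reflect across v@8): 4 holes -> [(1, 0), (1, 7), (1, 8), (1, 15)]

Answer: 4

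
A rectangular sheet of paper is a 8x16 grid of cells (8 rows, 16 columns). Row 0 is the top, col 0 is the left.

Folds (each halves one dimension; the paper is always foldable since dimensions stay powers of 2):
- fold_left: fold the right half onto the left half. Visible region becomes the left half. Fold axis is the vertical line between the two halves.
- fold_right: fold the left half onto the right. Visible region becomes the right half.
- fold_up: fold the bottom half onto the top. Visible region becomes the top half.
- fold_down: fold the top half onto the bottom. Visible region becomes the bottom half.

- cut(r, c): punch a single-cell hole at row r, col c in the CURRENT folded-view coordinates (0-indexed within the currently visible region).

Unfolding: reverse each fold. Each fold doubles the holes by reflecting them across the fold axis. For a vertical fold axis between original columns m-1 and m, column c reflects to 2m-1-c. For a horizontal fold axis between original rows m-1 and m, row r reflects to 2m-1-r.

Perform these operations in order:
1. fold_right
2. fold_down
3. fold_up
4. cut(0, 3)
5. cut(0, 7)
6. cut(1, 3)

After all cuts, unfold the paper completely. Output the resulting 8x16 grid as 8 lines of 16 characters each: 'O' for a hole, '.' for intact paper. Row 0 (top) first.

Answer: O...O......O...O
....O......O....
....O......O....
O...O......O...O
O...O......O...O
....O......O....
....O......O....
O...O......O...O

Derivation:
Op 1 fold_right: fold axis v@8; visible region now rows[0,8) x cols[8,16) = 8x8
Op 2 fold_down: fold axis h@4; visible region now rows[4,8) x cols[8,16) = 4x8
Op 3 fold_up: fold axis h@6; visible region now rows[4,6) x cols[8,16) = 2x8
Op 4 cut(0, 3): punch at orig (4,11); cuts so far [(4, 11)]; region rows[4,6) x cols[8,16) = 2x8
Op 5 cut(0, 7): punch at orig (4,15); cuts so far [(4, 11), (4, 15)]; region rows[4,6) x cols[8,16) = 2x8
Op 6 cut(1, 3): punch at orig (5,11); cuts so far [(4, 11), (4, 15), (5, 11)]; region rows[4,6) x cols[8,16) = 2x8
Unfold 1 (reflect across h@6): 6 holes -> [(4, 11), (4, 15), (5, 11), (6, 11), (7, 11), (7, 15)]
Unfold 2 (reflect across h@4): 12 holes -> [(0, 11), (0, 15), (1, 11), (2, 11), (3, 11), (3, 15), (4, 11), (4, 15), (5, 11), (6, 11), (7, 11), (7, 15)]
Unfold 3 (reflect across v@8): 24 holes -> [(0, 0), (0, 4), (0, 11), (0, 15), (1, 4), (1, 11), (2, 4), (2, 11), (3, 0), (3, 4), (3, 11), (3, 15), (4, 0), (4, 4), (4, 11), (4, 15), (5, 4), (5, 11), (6, 4), (6, 11), (7, 0), (7, 4), (7, 11), (7, 15)]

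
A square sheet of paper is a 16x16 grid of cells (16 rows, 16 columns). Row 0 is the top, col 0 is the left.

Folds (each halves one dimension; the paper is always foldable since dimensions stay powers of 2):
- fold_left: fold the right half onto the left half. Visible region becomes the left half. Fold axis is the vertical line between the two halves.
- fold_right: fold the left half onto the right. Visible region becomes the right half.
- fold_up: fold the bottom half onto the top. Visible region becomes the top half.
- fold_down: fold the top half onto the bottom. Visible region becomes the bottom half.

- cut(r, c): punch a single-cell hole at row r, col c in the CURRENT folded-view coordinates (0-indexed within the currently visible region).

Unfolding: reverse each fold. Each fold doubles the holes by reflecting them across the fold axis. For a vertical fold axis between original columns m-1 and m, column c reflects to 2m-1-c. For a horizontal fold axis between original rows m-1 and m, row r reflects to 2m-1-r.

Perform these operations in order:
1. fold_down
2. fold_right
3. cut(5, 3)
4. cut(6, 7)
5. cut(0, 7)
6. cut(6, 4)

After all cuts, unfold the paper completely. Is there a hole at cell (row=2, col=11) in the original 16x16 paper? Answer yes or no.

Op 1 fold_down: fold axis h@8; visible region now rows[8,16) x cols[0,16) = 8x16
Op 2 fold_right: fold axis v@8; visible region now rows[8,16) x cols[8,16) = 8x8
Op 3 cut(5, 3): punch at orig (13,11); cuts so far [(13, 11)]; region rows[8,16) x cols[8,16) = 8x8
Op 4 cut(6, 7): punch at orig (14,15); cuts so far [(13, 11), (14, 15)]; region rows[8,16) x cols[8,16) = 8x8
Op 5 cut(0, 7): punch at orig (8,15); cuts so far [(8, 15), (13, 11), (14, 15)]; region rows[8,16) x cols[8,16) = 8x8
Op 6 cut(6, 4): punch at orig (14,12); cuts so far [(8, 15), (13, 11), (14, 12), (14, 15)]; region rows[8,16) x cols[8,16) = 8x8
Unfold 1 (reflect across v@8): 8 holes -> [(8, 0), (8, 15), (13, 4), (13, 11), (14, 0), (14, 3), (14, 12), (14, 15)]
Unfold 2 (reflect across h@8): 16 holes -> [(1, 0), (1, 3), (1, 12), (1, 15), (2, 4), (2, 11), (7, 0), (7, 15), (8, 0), (8, 15), (13, 4), (13, 11), (14, 0), (14, 3), (14, 12), (14, 15)]
Holes: [(1, 0), (1, 3), (1, 12), (1, 15), (2, 4), (2, 11), (7, 0), (7, 15), (8, 0), (8, 15), (13, 4), (13, 11), (14, 0), (14, 3), (14, 12), (14, 15)]

Answer: yes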